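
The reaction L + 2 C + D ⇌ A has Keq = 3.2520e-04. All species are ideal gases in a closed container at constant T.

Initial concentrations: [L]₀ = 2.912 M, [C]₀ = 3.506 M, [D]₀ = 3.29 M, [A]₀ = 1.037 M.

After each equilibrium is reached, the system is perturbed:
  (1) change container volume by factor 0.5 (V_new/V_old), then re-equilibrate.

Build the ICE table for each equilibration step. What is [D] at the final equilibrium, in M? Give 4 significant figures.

[D]_eq = 7.43 M

Q₀ = 0.008806 vs Keq = 3.2520e-04 ⇒ Q>K, reverse
Step 1:
                   L          C          D          A
  Initial      2.912      3.506       3.29      1.037
  Change      0.8922      1.784     0.8922    -0.8922
  Equil        3.804       5.29      4.182     0.1448
  solve Keq expr → x = -0.8922; check Q = 3.2520e-04
Then change container volume by factor 0.5 (V_new/V_old).
Step 2:
                   L          C          D          A
  Initial      7.608      10.58      8.364     0.2896
  Change     -0.9344     -1.869    -0.9344     0.9344
  Equil        6.674      8.712       7.43      1.224
  solve Keq expr → x = 0.9344; check Q = 3.2520e-04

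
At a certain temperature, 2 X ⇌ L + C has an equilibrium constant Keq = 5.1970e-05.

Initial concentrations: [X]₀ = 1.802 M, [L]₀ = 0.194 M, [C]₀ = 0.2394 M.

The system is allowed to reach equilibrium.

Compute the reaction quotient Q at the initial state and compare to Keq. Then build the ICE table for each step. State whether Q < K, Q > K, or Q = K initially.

Q₀ = 0.0143; Q > K (proceeds reverse)

Q₀ = 0.0143 vs Keq = 5.1970e-05 ⇒ Q>K, reverse
Step 1:
                  X         L         C
  Initial     1.802     0.194    0.2394
  Change     0.3782   -0.1891   -0.1891
  Equil        2.18   0.00491   0.05031
  solve Keq expr → x = -0.1891; check Q = 5.1970e-05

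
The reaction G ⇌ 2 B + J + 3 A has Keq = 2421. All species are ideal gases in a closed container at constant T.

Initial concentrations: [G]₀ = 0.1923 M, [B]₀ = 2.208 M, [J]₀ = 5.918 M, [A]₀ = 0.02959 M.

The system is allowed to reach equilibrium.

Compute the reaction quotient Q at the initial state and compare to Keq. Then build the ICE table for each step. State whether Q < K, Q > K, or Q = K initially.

Q₀ = 0.003887 vs Keq = 2421 ⇒ Q<K, forward
Step 1:
                  G         B         J         A
  Initial    0.1923     2.208     5.918   0.02959
  Change    -0.1887    0.3775    0.1887    0.5662
  Equil    0.003566     2.585     6.107    0.5958
  solve Keq expr → x = 0.1887; check Q = 2421

Q₀ = 0.003887; Q < K (proceeds forward)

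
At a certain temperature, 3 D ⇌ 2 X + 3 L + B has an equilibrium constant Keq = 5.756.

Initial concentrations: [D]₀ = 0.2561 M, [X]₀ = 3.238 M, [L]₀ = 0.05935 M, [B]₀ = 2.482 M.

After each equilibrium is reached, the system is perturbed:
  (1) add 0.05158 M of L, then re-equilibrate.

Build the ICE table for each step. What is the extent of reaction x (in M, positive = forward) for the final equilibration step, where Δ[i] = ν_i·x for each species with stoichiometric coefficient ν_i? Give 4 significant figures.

Q₀ = 0.3239 vs Keq = 5.756 ⇒ Q<K, forward
Step 1:
                    D           X           L           B
  init         0.2561       3.238     0.05935       2.482
  Δ          -0.05874     0.03916     0.05874     0.01958
  eq           0.1974       3.277      0.1181       2.502
  solve Keq expr → x = 0.01958; check Q = 5.756
Then add 0.05158 M of L.
Step 2:
                    D           X           L           B
  init         0.1974       3.277      0.1697       2.502
  Δ           0.03178    -0.02118    -0.03178    -0.01059
  eq           0.2291       3.256      0.1379       2.491
  solve Keq expr → x = -0.01059; check Q = 5.756

x = -0.01059 M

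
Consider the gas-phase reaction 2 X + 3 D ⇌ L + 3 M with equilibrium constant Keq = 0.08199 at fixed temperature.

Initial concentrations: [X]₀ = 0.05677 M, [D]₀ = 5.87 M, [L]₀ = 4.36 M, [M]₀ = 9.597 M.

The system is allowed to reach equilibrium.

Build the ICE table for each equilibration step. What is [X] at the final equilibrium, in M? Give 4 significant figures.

Q₀ = 5912 vs Keq = 0.08199 ⇒ Q>K, reverse
Step 1:
                  X         D         L         M
  I         0.05677      5.87      4.36     9.597
  C           2.622     3.933    -1.311    -3.933
  E           2.679     9.803     3.049     5.664
  solve Keq expr → x = -1.311; check Q = 0.08199

[X]_eq = 2.679 M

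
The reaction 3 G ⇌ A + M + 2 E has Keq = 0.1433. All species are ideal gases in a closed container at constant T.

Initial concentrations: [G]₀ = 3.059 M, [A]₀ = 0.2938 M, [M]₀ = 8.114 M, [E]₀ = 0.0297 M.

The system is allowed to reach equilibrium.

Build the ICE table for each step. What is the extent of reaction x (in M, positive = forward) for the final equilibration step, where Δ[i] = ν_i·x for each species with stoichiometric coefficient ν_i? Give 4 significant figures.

x = 0.2747 M

Q₀ = 7.3462e-05 vs Keq = 0.1433 ⇒ Q<K, forward
Step 1:
                    G           A           M           E
  init          3.059      0.2938       8.114      0.0297
  Δ           -0.8241      0.2747      0.2747      0.5494
  eq            2.235      0.5685       8.389      0.5791
  solve Keq expr → x = 0.2747; check Q = 0.1433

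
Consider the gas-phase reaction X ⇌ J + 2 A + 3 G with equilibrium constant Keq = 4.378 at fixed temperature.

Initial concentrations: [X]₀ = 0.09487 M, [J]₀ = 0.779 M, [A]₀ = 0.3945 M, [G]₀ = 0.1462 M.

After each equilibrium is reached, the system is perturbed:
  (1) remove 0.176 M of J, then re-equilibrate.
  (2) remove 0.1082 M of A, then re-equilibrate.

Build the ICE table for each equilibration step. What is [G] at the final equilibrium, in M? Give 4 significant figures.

Q₀ = 0.003993 vs Keq = 4.378 ⇒ Q<K, forward
Step 1:
                  X         J         A         G
  Initial   0.09487     0.779    0.3945    0.1462
  Change   -0.09013   0.09013    0.1803    0.2704
  Equil    0.004741    0.8691    0.5748    0.4166
  solve Keq expr → x = 0.09013; check Q = 4.378
Then remove 0.176 M of J.
Step 2:
                  X         J         A         G
  Initial  0.004741    0.6931    0.5748    0.4166
  Change  -8.6137e-04 8.6137e-04  0.001723  0.002584
  Equil     0.00388     0.694    0.5765    0.4192
  solve Keq expr → x = 8.6137e-04; check Q = 4.378
Then remove 0.1082 M of A.
Step 3:
                  X         J         A         G
  Initial   0.00388     0.694    0.4683    0.4192
  Change   -0.00122   0.00122   0.00244   0.00366
  Equil     0.00266    0.6952    0.4707    0.4228
  solve Keq expr → x = 0.00122; check Q = 4.378

[G]_eq = 0.4228 M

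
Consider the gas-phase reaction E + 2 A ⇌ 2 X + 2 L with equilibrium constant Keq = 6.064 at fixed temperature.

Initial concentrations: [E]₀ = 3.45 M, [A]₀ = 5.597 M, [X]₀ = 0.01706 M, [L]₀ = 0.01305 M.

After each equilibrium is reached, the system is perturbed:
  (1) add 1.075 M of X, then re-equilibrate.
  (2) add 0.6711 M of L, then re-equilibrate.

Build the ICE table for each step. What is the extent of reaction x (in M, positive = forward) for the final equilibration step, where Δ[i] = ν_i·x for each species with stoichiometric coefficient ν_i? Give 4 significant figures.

Q₀ = 4.5862e-10 vs Keq = 6.064 ⇒ Q<K, forward
Step 1:
                    E           A           X           L
  Initial        3.45       5.597     0.01706     0.01305
  Change       -1.492      -2.985       2.985       2.985
  Equil         1.958       2.612       3.002       2.998
  solve Keq expr → x = 1.492; check Q = 6.064
Then add 1.075 M of X.
Step 2:
                    E           A           X           L
  Initial       1.958       2.612       4.077       2.998
  Change       0.1402      0.2805     -0.2805     -0.2805
  Equil         2.098       2.893       3.796       2.717
  solve Keq expr → x = -0.1402; check Q = 6.064
Then add 0.6711 M of L.
Step 3:
                    E           A           X           L
  Initial       2.098       2.893       3.796       3.389
  Change       0.1076      0.2152     -0.2152     -0.2152
  Equil         2.205       3.108       3.581       3.173
  solve Keq expr → x = -0.1076; check Q = 6.064

x = -0.1076 M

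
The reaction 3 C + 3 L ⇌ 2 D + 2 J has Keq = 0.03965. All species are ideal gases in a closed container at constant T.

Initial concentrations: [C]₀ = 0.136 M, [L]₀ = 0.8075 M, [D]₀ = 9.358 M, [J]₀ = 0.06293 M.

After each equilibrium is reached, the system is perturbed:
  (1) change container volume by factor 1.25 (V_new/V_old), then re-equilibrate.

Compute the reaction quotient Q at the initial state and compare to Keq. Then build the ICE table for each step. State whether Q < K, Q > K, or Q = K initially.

Q₀ = 261.8; Q > K (proceeds reverse)

Q₀ = 261.8 vs Keq = 0.03965 ⇒ Q>K, reverse
Step 1:
                    C           L           D           J
  I             0.136      0.8075       9.358     0.06293
  C           0.09143     0.09143    -0.06095    -0.06095
  E            0.2274      0.8989       9.297     0.00198
  solve Keq expr → x = -0.03048; check Q = 0.03965
Then change container volume by factor 1.25 (V_new/V_old).
Step 2:
                    C           L           D           J
  I            0.1819      0.7191       7.438    0.001584
  C        4.6591e-04  4.6591e-04 -3.1061e-04 -3.1061e-04
  E            0.1824      0.7196       7.437    0.001273
  solve Keq expr → x = -1.5530e-04; check Q = 0.03965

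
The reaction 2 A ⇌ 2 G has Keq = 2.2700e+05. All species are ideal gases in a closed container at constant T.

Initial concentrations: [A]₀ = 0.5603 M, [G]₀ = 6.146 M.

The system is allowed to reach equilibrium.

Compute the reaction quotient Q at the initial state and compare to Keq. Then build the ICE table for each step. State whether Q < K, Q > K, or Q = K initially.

Q₀ = 120.3; Q < K (proceeds forward)

Q₀ = 120.3 vs Keq = 2.2700e+05 ⇒ Q<K, forward
Step 1:
                  A         G
  Initial    0.5603     6.146
  Change    -0.5463    0.5463
  Equil     0.01405     6.692
  solve Keq expr → x = 0.2731; check Q = 2.2700e+05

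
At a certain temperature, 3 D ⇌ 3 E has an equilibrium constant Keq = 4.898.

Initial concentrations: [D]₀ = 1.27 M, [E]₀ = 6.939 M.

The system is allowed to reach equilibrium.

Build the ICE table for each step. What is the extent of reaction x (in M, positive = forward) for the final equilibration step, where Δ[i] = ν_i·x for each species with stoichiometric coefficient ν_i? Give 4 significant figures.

x = -0.5908 M

Q₀ = 163.1 vs Keq = 4.898 ⇒ Q>K, reverse
Step 1:
                   D          E
  Initial       1.27      6.939
  Change       1.772     -1.772
  Equil        3.042      5.167
  solve Keq expr → x = -0.5908; check Q = 4.898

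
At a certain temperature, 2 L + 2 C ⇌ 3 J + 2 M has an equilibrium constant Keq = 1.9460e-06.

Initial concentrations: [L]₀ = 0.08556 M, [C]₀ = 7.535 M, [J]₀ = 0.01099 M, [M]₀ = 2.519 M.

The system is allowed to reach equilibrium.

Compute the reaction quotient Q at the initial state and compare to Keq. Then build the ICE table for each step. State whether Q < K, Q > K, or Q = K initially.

Q₀ = 2.0265e-05 vs Keq = 1.9460e-06 ⇒ Q>K, reverse
Step 1:
                  L         C         J         M
  I         0.08556     7.535   0.01099     2.519
  C        0.003866  0.003866   -0.0058 -0.003866
  E         0.08943     7.539   0.00519     2.515
  solve Keq expr → x = -0.001933; check Q = 1.9460e-06

Q₀ = 2.0265e-05; Q > K (proceeds reverse)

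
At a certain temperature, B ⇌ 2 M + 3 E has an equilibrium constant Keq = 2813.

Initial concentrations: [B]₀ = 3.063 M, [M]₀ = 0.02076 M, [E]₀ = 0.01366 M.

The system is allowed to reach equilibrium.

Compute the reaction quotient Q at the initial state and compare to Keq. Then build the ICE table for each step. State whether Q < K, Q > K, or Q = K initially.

Q₀ = 3.5864e-10 vs Keq = 2813 ⇒ Q<K, forward
Step 1:
                    B           M           E
  I             3.063     0.02076     0.01366
  C            -1.953       3.906       5.859
  E              1.11       3.927       5.872
  solve Keq expr → x = 1.953; check Q = 2813

Q₀ = 3.5864e-10; Q < K (proceeds forward)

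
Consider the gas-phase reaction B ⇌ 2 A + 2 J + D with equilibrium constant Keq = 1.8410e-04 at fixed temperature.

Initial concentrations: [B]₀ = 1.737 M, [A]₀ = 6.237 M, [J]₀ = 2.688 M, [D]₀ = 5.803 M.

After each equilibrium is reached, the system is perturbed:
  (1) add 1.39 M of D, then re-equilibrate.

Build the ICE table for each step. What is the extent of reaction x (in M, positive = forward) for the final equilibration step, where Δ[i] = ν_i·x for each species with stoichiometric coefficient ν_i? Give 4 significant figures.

x = -2.0104e-04 M

Q₀ = 939 vs Keq = 1.8410e-04 ⇒ Q>K, reverse
Step 1:
                    B           A           J           D
  Initial       1.737       6.237       2.688       5.803
  Change        1.342      -2.685      -2.685      -1.342
  Equil         3.079       3.552    0.003174       4.461
  solve Keq expr → x = -1.342; check Q = 1.8410e-04
Then add 1.39 M of D.
Step 2:
                    B           A           J           D
  Initial       3.079       3.552    0.003174       5.851
  Change   2.0104e-04 -4.0209e-04 -4.0209e-04 -2.0104e-04
  Equil          3.08       3.552    0.002772        5.85
  solve Keq expr → x = -2.0104e-04; check Q = 1.8410e-04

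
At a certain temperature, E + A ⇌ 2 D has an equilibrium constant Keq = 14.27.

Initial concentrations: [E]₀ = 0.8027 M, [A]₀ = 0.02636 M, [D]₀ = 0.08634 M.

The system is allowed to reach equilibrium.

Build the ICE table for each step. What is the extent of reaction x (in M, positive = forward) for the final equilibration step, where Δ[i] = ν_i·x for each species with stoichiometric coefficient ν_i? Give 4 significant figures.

Q₀ = 0.3523 vs Keq = 14.27 ⇒ Q<K, forward
Step 1:
                    E           A           D
  I            0.8027     0.02636     0.08634
  C           -0.0247     -0.0247      0.0494
  E             0.778     0.00166      0.1357
  solve Keq expr → x = 0.0247; check Q = 14.27

x = 0.0247 M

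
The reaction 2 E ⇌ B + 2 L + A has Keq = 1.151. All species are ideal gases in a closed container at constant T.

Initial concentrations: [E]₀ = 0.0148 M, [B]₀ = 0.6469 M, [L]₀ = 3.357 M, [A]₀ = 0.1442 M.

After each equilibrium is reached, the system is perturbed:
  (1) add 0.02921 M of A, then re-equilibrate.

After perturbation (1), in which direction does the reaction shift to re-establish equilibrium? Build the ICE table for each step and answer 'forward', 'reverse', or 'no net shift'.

Q₀ = 4799 vs Keq = 1.151 ⇒ Q>K, reverse
Step 1:
                    E           B           L           A
  Initial      0.0148      0.6469       3.357      0.1442
  Change       0.2549     -0.1275     -0.2549     -0.1275
  Equil        0.2697      0.5194       3.102     0.01675
  solve Keq expr → x = -0.1275; check Q = 1.151
Then add 0.02921 M of A.
Step 2:
                    E           B           L           A
  Initial      0.2697      0.5194       3.102     0.04596
  Change      0.04344    -0.02172    -0.04344    -0.02172
  Equil        0.3131      0.4977       3.059     0.02424
  solve Keq expr → x = -0.02172; check Q = 1.151

Direction: reverse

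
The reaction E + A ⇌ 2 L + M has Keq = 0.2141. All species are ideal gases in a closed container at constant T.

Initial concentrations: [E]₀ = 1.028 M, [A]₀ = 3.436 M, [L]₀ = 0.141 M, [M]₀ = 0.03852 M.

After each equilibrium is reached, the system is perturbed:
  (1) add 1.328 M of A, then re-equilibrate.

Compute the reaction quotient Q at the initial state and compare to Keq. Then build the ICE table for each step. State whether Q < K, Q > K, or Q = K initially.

Q₀ = 2.1681e-04; Q < K (proceeds forward)

Q₀ = 2.1681e-04 vs Keq = 0.2141 ⇒ Q<K, forward
Step 1:
                  E         A         L         M
  I           1.028     3.436     0.141   0.03852
  C         -0.4059   -0.4059    0.8119    0.4059
  E          0.6221      3.03    0.9529    0.4445
  solve Keq expr → x = 0.4059; check Q = 0.2141
Then add 1.328 M of A.
Step 2:
                  E         A         L         M
  I          0.6221     4.358    0.9529    0.4445
  C        -0.04513  -0.04513   0.09026   0.04513
  E          0.5769     4.313     1.043    0.4896
  solve Keq expr → x = 0.04513; check Q = 0.2141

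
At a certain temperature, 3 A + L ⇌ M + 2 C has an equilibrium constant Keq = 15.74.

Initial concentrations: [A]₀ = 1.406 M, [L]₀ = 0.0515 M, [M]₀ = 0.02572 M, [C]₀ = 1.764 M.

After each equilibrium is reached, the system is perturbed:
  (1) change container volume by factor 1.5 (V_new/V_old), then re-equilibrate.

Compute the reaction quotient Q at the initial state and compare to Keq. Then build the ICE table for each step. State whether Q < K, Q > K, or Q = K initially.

Q₀ = 0.5591 vs Keq = 15.74 ⇒ Q<K, forward
Step 1:
                    A           L           M           C
  I             1.406      0.0515     0.02572       1.764
  C           -0.1324    -0.04413     0.04413     0.08826
  E             1.274     0.00737     0.06985       1.852
  solve Keq expr → x = 0.04413; check Q = 15.74
Then change container volume by factor 1.5 (V_new/V_old).
Step 2:
                    A           L           M           C
  I            0.8491    0.004913     0.04657       1.235
  C          0.005875    0.001958   -0.001958   -0.003917
  E            0.8549    0.006872     0.04461       1.231
  solve Keq expr → x = -0.001958; check Q = 15.74

Q₀ = 0.5591; Q < K (proceeds forward)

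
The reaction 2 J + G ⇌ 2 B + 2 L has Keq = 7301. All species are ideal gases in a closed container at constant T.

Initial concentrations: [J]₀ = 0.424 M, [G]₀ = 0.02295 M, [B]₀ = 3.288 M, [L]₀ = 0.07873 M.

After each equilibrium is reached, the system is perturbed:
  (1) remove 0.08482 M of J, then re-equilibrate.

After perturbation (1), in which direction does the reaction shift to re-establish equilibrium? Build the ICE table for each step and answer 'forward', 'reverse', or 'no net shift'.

Direction: reverse

Q₀ = 16.24 vs Keq = 7301 ⇒ Q<K, forward
Step 1:
                    J           G           B           L
  I             0.424     0.02295       3.288     0.07873
  C          -0.04557    -0.02279     0.04557     0.04557
  E            0.3784  1.6422e-04       3.334      0.1243
  solve Keq expr → x = 0.02279; check Q = 7301
Then remove 0.08482 M of J.
Step 2:
                    J           G           B           L
  I            0.2936  1.6422e-04       3.334      0.1243
  C        2.1443e-04  1.0721e-04 -2.1443e-04 -2.1443e-04
  E            0.2938  2.7143e-04       3.333      0.1241
  solve Keq expr → x = -1.0721e-04; check Q = 7301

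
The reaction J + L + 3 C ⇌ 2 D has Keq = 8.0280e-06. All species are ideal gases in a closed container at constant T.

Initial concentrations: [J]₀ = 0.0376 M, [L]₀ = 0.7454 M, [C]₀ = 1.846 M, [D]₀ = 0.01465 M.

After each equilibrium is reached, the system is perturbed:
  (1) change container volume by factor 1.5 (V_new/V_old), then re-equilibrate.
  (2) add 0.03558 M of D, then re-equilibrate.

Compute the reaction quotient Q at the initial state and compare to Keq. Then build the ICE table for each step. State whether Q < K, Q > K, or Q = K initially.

Q₀ = 0.001217; Q > K (proceeds reverse)

Q₀ = 0.001217 vs Keq = 8.0280e-06 ⇒ Q>K, reverse
Step 1:
                  J         L         C         D
  Initial    0.0376    0.7454     1.846   0.01465
  Change   0.006666  0.006666      0.02  -0.01333
  Equil     0.04427    0.7521     1.866  0.001318
  solve Keq expr → x = -0.006666; check Q = 8.0280e-06
Then change container volume by factor 1.5 (V_new/V_old).
Step 2:
                  J         L         C         D
  Initial   0.02951    0.5014     1.244 8.7850e-04
  Change  1.9913e-04 1.9913e-04 5.9738e-04 -3.9825e-04
  Equil     0.02971    0.5016     1.245 4.8025e-04
  solve Keq expr → x = -1.9913e-04; check Q = 8.0280e-06
Then add 0.03558 M of D.
Step 3:
                  J         L         C         D
  Initial   0.02971    0.5016     1.245   0.03606
  Change     0.0177    0.0177    0.0531   -0.0354
  Equil     0.04741    0.5193     1.298 6.5721e-04
  solve Keq expr → x = -0.0177; check Q = 8.0280e-06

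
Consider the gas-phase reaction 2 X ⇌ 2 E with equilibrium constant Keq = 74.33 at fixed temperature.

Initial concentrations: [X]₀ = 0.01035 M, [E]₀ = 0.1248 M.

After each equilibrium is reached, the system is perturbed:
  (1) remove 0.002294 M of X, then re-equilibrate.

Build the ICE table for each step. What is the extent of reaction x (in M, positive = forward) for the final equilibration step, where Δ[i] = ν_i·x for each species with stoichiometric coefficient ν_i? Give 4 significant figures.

x = -0.001028 M

Q₀ = 145.4 vs Keq = 74.33 ⇒ Q>K, reverse
Step 1:
                    X           E
  I           0.01035      0.1248
  C          0.003697   -0.003697
  E           0.01405      0.1211
  solve Keq expr → x = -0.001848; check Q = 74.33
Then remove 0.002294 M of X.
Step 2:
                    X           E
  I           0.01175      0.1211
  C          0.002056   -0.002056
  E           0.01381       0.119
  solve Keq expr → x = -0.001028; check Q = 74.33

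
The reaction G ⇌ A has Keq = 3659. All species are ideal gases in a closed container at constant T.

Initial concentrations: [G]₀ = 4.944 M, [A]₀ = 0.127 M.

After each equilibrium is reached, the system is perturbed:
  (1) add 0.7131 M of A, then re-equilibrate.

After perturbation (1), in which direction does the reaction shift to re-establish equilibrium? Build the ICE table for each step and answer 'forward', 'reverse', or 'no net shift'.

Q₀ = 0.02569 vs Keq = 3659 ⇒ Q<K, forward
Step 1:
                    G           A
  Initial       4.944       0.127
  Change       -4.943       4.943
  Equil      0.001386        5.07
  solve Keq expr → x = 4.943; check Q = 3659
Then add 0.7131 M of A.
Step 2:
                    G           A
  Initial    0.001386       5.783
  Change   1.9484e-04 -1.9484e-04
  Equil       0.00158       5.783
  solve Keq expr → x = -1.9484e-04; check Q = 3659

Direction: reverse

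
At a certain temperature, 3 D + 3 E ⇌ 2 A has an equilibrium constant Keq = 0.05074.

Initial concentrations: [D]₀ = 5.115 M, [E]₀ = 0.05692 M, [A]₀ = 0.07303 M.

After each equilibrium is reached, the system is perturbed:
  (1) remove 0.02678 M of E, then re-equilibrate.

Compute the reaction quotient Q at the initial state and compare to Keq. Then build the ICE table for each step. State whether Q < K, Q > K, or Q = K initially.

Q₀ = 0.2161; Q > K (proceeds reverse)

Q₀ = 0.2161 vs Keq = 0.05074 ⇒ Q>K, reverse
Step 1:
                    D           E           A
  Initial       5.115     0.05692     0.07303
  Change      0.02212     0.02212    -0.01475
  Equil         5.137     0.07904     0.05828
  solve Keq expr → x = -0.007374; check Q = 0.05074
Then remove 0.02678 M of E.
Step 2:
                    D           E           A
  Initial       5.137     0.05226     0.05828
  Change      0.01636     0.01636    -0.01091
  Equil         5.153     0.06862     0.04737
  solve Keq expr → x = -0.005454; check Q = 0.05074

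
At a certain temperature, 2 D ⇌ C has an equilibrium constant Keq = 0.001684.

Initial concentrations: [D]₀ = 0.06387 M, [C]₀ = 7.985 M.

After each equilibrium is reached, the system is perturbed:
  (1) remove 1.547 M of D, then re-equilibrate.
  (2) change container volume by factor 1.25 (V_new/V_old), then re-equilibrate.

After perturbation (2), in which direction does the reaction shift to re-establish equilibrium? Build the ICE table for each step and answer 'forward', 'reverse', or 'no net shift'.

Direction: reverse

Q₀ = 1957 vs Keq = 0.001684 ⇒ Q>K, reverse
Step 1:
                   D          C
  init       0.06387      7.985
  Δ            15.19     -7.593
  eq           15.25     0.3917
  solve Keq expr → x = -7.593; check Q = 0.001684
Then remove 1.547 M of D.
Step 2:
                   D          C
  init          13.7     0.3917
  Δ           0.1381   -0.06903
  eq           13.84     0.3226
  solve Keq expr → x = -0.06903; check Q = 0.001684
Then change container volume by factor 1.25 (V_new/V_old).
Step 3:
                   D          C
  init         11.07     0.2581
  Δ          0.09605   -0.04802
  eq           11.17     0.2101
  solve Keq expr → x = -0.04802; check Q = 0.001684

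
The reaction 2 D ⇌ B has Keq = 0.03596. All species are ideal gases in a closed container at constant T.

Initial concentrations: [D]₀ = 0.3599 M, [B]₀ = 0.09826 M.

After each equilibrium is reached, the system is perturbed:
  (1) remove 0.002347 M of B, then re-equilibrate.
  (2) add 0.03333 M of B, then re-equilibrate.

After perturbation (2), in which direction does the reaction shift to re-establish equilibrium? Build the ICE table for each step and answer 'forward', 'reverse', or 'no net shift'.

Q₀ = 0.7586 vs Keq = 0.03596 ⇒ Q>K, reverse
Step 1:
                  D         B
  Initial    0.3599   0.09826
  Change     0.1759  -0.08794
  Equil      0.5358   0.01032
  solve Keq expr → x = -0.08794; check Q = 0.03596
Then remove 0.002347 M of B.
Step 2:
                  D         B
  Initial    0.5358  0.007975
  Change  -0.004359   0.00218
  Equil      0.5314   0.01016
  solve Keq expr → x = 0.00218; check Q = 0.03596
Then add 0.03333 M of B.
Step 3:
                  D         B
  Initial    0.5314   0.04349
  Change    0.06167  -0.03084
  Equil      0.5931   0.01265
  solve Keq expr → x = -0.03084; check Q = 0.03596

Direction: reverse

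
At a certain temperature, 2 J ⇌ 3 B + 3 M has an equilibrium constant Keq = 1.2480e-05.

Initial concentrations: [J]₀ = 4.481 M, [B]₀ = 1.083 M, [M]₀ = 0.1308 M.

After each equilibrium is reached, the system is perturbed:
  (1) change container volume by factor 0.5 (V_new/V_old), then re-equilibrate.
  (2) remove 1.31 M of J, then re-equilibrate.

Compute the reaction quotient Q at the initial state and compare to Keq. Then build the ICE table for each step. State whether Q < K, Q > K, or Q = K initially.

Q₀ = 1.4157e-04; Q > K (proceeds reverse)

Q₀ = 1.4157e-04 vs Keq = 1.2480e-05 ⇒ Q>K, reverse
Step 1:
                  J         B         M
  Initial     4.481     1.083    0.1308
  Change     0.0455  -0.06825  -0.06825
  Equil       4.527     1.015   0.06255
  solve Keq expr → x = -0.02275; check Q = 1.2480e-05
Then change container volume by factor 0.5 (V_new/V_old).
Step 2:
                  J         B         M
  Initial     9.053     2.029    0.1251
  Change    0.04894   -0.0734   -0.0734
  Equil       9.102     1.956   0.05169
  solve Keq expr → x = -0.02447; check Q = 1.2480e-05
Then remove 1.31 M of J.
Step 3:
                  J         B         M
  Initial     7.792     1.956   0.05169
  Change   0.003304 -0.004956 -0.004956
  Equil       7.795     1.951   0.04674
  solve Keq expr → x = -0.001652; check Q = 1.2480e-05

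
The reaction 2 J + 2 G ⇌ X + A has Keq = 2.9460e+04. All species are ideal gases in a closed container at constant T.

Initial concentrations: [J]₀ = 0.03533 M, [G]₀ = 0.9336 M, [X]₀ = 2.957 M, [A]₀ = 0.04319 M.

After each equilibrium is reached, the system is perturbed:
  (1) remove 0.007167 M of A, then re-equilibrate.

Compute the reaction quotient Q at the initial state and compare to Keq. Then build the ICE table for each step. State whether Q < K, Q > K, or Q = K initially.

Q₀ = 117.4 vs Keq = 2.9460e+04 ⇒ Q<K, forward
Step 1:
                  J         G         X         A
  init      0.03533    0.9336     2.957   0.04319
  Δ        -0.03261  -0.03261   0.01631   0.01631
  eq        0.00272     0.901     2.973    0.0595
  solve Keq expr → x = 0.01631; check Q = 2.9460e+04
Then remove 0.007167 M of A.
Step 2:
                  J         G         X         A
  init      0.00272     0.901     2.973   0.05233
  Δ       -1.6653e-04 -1.6653e-04 8.3266e-05 8.3266e-05
  eq       0.002553    0.9008     2.973   0.05241
  solve Keq expr → x = 8.3266e-05; check Q = 2.9460e+04

Q₀ = 117.4; Q < K (proceeds forward)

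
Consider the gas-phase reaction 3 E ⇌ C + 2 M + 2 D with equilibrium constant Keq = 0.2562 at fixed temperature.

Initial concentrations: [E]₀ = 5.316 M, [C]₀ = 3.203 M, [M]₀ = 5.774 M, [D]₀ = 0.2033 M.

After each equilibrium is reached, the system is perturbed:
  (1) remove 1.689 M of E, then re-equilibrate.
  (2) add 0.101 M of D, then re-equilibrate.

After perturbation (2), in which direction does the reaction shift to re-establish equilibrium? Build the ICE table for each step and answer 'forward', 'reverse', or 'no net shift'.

Direction: reverse

Q₀ = 0.02938 vs Keq = 0.2562 ⇒ Q<K, forward
Step 1:
                    E           C           M           D
  Initial       5.316       3.203       5.774      0.2033
  Change      -0.4335      0.1445       0.289       0.289
  Equil         4.883       3.347       6.063      0.4923
  solve Keq expr → x = 0.1445; check Q = 0.2562
Then remove 1.689 M of E.
Step 2:
                    E           C           M           D
  Initial       3.194       3.347       6.063      0.4923
  Change       0.2759    -0.09196     -0.1839     -0.1839
  Equil         3.469       3.256       5.879      0.3084
  solve Keq expr → x = -0.09196; check Q = 0.2562
Then add 0.101 M of D.
Step 3:
                    E           C           M           D
  Initial       3.469       3.256       5.879      0.4094
  Change       0.1181    -0.03936    -0.07872    -0.07872
  Equil         3.587       3.216         5.8      0.3306
  solve Keq expr → x = -0.03936; check Q = 0.2562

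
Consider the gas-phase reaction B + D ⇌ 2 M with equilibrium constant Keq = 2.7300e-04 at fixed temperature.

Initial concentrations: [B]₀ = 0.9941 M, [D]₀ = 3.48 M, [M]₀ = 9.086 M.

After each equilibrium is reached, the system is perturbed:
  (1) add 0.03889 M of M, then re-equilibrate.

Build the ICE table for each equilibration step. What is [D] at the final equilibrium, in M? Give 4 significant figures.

[D]_eq = 7.988 M

Q₀ = 23.86 vs Keq = 2.7300e-04 ⇒ Q>K, reverse
Step 1:
                   B          D          M
  I           0.9941       3.48      9.086
  C            4.488      4.488     -8.977
  E            5.482      7.968     0.1092
  solve Keq expr → x = -4.488; check Q = 2.7300e-04
Then add 0.03889 M of M.
Step 2:
                   B          D          M
  I            5.482      7.968     0.1481
  C          0.01928    0.01928   -0.03857
  E            5.502      7.988     0.1095
  solve Keq expr → x = -0.01928; check Q = 2.7300e-04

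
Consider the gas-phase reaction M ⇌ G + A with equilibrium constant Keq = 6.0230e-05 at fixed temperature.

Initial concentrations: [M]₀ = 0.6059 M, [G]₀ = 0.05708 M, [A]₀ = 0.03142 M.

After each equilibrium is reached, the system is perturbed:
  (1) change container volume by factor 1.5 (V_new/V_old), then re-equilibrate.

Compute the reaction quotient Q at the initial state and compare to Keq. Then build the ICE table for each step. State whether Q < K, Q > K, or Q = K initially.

Q₀ = 0.00296; Q > K (proceeds reverse)

Q₀ = 0.00296 vs Keq = 6.0230e-05 ⇒ Q>K, reverse
Step 1:
                  M         G         A
  I          0.6059   0.05708   0.03142
  C         0.03001  -0.03001  -0.03001
  E          0.6359   0.02707  0.001415
  solve Keq expr → x = -0.03001; check Q = 6.0230e-05
Then change container volume by factor 1.5 (V_new/V_old).
Step 2:
                  M         G         A
  I          0.4239   0.01805 9.4309e-04
  C       -4.3670e-04 4.3670e-04 4.3670e-04
  E          0.4235   0.01849   0.00138
  solve Keq expr → x = 4.3670e-04; check Q = 6.0230e-05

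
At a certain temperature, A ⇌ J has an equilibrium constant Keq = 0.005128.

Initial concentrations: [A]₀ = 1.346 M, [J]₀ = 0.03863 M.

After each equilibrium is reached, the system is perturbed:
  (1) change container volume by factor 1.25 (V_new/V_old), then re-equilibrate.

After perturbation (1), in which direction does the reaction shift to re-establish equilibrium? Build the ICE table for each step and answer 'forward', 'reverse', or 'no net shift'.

Direction: no net shift

Q₀ = 0.0287 vs Keq = 0.005128 ⇒ Q>K, reverse
Step 1:
                  A         J
  Initial     1.346   0.03863
  Change    0.03157  -0.03157
  Equil       1.378  0.007064
  solve Keq expr → x = -0.03157; check Q = 0.005128
Then change container volume by factor 1.25 (V_new/V_old).
Step 2:
                  A         J
  Initial     1.102  0.005651
  Change          0         0
  Equil       1.102  0.005651
  solve Keq expr → x = 0; check Q = 0.005128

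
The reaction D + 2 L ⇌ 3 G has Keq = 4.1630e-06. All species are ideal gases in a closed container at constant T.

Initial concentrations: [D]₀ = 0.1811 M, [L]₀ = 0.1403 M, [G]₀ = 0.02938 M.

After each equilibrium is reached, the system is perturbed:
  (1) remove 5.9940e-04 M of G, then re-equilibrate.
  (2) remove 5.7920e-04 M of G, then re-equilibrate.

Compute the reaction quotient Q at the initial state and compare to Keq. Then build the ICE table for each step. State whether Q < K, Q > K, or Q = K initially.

Q₀ = 0.007114 vs Keq = 4.1630e-06 ⇒ Q>K, reverse
Step 1:
                  D         L         G
  Initial    0.1811    0.1403   0.02938
  Change   0.008892   0.01778  -0.02668
  Equil        0.19    0.1581  0.002704
  solve Keq expr → x = -0.008892; check Q = 4.1630e-06
Then remove 5.9940e-04 M of G.
Step 2:
                  D         L         G
  Initial      0.19    0.1581  0.002104
  Change  -1.9798e-04 -3.9596e-04 5.9395e-04
  Equil      0.1898    0.1577  0.002698
  solve Keq expr → x = 1.9798e-04; check Q = 4.1630e-06
Then remove 5.7920e-04 M of G.
Step 3:
                  D         L         G
  Initial    0.1898    0.1577  0.002119
  Change  -1.9131e-04 -3.8262e-04 5.7393e-04
  Equil      0.1896    0.1573  0.002693
  solve Keq expr → x = 1.9131e-04; check Q = 4.1630e-06

Q₀ = 0.007114; Q > K (proceeds reverse)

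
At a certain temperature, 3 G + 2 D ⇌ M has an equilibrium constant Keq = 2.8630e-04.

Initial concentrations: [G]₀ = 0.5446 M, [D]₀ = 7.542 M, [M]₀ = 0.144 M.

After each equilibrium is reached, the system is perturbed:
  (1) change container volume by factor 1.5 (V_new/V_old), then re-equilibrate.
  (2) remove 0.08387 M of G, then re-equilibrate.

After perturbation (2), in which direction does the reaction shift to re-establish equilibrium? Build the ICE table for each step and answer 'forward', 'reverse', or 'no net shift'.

Direction: reverse

Q₀ = 0.01567 vs Keq = 2.8630e-04 ⇒ Q>K, reverse
Step 1:
                    G           D           M
  init         0.5446       7.542       0.144
  Δ            0.3894      0.2596     -0.1298
  eq            0.934       7.802      0.0142
  solve Keq expr → x = -0.1298; check Q = 2.8630e-04
Then change container volume by factor 1.5 (V_new/V_old).
Step 2:
                    G           D           M
  init         0.6227       5.201    0.009466
  Δ           0.02213     0.01475   -0.007377
  eq           0.6448       5.216    0.002088
  solve Keq expr → x = -0.007377; check Q = 2.8630e-04
Then remove 0.08387 M of G.
Step 3:
                    G           D           M
  init         0.5609       5.216    0.002088
  Δ          0.002092    0.001394 -6.9723e-04
  eq            0.563       5.217    0.001391
  solve Keq expr → x = -6.9723e-04; check Q = 2.8630e-04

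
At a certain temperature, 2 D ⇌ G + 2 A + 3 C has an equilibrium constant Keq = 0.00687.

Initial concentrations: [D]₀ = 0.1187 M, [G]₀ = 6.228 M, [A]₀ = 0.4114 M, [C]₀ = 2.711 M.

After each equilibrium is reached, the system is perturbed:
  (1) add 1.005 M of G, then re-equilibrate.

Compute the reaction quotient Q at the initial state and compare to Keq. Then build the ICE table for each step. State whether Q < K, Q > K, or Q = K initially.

Q₀ = 1491; Q > K (proceeds reverse)

Q₀ = 1491 vs Keq = 0.00687 ⇒ Q>K, reverse
Step 1:
                    D           G           A           C
  I            0.1187       6.228      0.4114       2.711
  C            0.4056     -0.2028     -0.4056     -0.6084
  E            0.5243       6.025    0.005807       2.103
  solve Keq expr → x = -0.2028; check Q = 0.00687
Then add 1.005 M of G.
Step 2:
                    D           G           A           C
  I            0.5243        7.03    0.005807       2.103
  C        4.2417e-04 -2.1209e-04 -4.2417e-04 -6.3626e-04
  E            0.5247        7.03    0.005383       2.102
  solve Keq expr → x = -2.1209e-04; check Q = 0.00687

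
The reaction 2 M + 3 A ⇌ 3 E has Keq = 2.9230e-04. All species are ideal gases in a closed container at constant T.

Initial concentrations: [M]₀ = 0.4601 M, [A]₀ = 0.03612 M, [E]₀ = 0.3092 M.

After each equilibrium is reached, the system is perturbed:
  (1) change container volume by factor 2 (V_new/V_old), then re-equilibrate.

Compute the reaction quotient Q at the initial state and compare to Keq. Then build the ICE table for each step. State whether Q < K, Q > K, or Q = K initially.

Q₀ = 2963; Q > K (proceeds reverse)

Q₀ = 2963 vs Keq = 2.9230e-04 ⇒ Q>K, reverse
Step 1:
                   M          A          E
  init        0.4601    0.03612     0.3092
  Δ           0.1952     0.2927    -0.2927
  eq          0.6553     0.3289    0.01646
  solve Keq expr → x = -0.09758; check Q = 2.9230e-04
Then change container volume by factor 2 (V_new/V_old).
Step 2:
                   M          A          E
  init        0.3276     0.1644   0.008232
  Δ         0.001955   0.002933  -0.002933
  eq          0.3296     0.1674     0.0053
  solve Keq expr → x = -9.7761e-04; check Q = 2.9230e-04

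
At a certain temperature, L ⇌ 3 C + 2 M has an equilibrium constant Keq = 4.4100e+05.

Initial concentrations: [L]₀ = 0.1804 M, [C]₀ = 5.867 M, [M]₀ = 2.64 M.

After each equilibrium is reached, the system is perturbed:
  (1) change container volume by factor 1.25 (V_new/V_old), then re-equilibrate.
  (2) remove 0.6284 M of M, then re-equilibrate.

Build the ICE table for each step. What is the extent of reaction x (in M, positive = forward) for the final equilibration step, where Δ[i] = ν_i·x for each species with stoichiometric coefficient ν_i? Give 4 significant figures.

x = 7.9430e-04 M

Q₀ = 7802 vs Keq = 4.4100e+05 ⇒ Q<K, forward
Step 1:
                   L          C          M
  init        0.1804      5.867       2.64
  Δ          -0.1751     0.5253     0.3502
  eq        0.005296      6.392       2.99
  solve Keq expr → x = 0.1751; check Q = 4.4100e+05
Then change container volume by factor 1.25 (V_new/V_old).
Step 2:
                   L          C          M
  init      0.004237      5.114      2.392
  Δ        -0.002486   0.007459   0.004973
  eq         0.00175      5.121      2.397
  solve Keq expr → x = 0.002486; check Q = 4.4100e+05
Then remove 0.6284 M of M.
Step 3:
                   L          C          M
  init       0.00175      5.121      1.769
  Δ       -7.9430e-04   0.002383   0.001589
  eq      9.5591e-04      5.124       1.77
  solve Keq expr → x = 7.9430e-04; check Q = 4.4100e+05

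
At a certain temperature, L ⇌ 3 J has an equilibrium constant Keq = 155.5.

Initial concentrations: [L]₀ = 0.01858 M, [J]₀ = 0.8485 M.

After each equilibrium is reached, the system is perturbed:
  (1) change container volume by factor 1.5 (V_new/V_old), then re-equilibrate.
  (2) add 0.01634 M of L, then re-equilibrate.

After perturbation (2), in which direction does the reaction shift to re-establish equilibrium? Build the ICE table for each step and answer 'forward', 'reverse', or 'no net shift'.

Direction: forward

Q₀ = 32.88 vs Keq = 155.5 ⇒ Q<K, forward
Step 1:
                    L           J
  Initial     0.01858      0.8485
  Change     -0.01404     0.04211
  Equil      0.004543      0.8906
  solve Keq expr → x = 0.01404; check Q = 155.5
Then change container volume by factor 1.5 (V_new/V_old).
Step 2:
                    L           J
  Initial    0.003029      0.5937
  Change    -0.001649    0.004946
  Equil       0.00138      0.5987
  solve Keq expr → x = 0.001649; check Q = 155.5
Then add 0.01634 M of L.
Step 3:
                    L           J
  Initial     0.01772      0.5987
  Change     -0.01598     0.04794
  Equil      0.001739      0.6466
  solve Keq expr → x = 0.01598; check Q = 155.5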